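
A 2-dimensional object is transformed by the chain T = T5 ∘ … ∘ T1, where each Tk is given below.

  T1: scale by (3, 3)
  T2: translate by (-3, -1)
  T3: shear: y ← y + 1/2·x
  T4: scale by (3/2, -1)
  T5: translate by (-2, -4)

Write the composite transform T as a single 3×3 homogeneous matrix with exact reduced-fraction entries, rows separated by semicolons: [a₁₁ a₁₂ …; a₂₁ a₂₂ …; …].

T = [9/2 0 -13/2; -3/2 -3 -3/2; 0 0 1]

T1 = [3 0 0; 0 3 0; 0 0 1]
T2·T1 = [3 0 -3; 0 3 -1; 0 0 1]
T3·…·T1 = [3 0 -3; 3/2 3 -5/2; 0 0 1]
T4·…·T1 = [9/2 0 -9/2; -3/2 -3 5/2; 0 0 1]
T5·…·T1 = [9/2 0 -13/2; -3/2 -3 -3/2; 0 0 1]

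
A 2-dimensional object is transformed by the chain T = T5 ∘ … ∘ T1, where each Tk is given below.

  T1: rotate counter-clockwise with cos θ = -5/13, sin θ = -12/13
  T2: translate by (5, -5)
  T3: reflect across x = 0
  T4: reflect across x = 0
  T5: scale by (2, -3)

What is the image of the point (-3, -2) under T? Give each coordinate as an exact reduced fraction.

T(p) = (112/13, 57/13)

T1 rotate counter-clockwise with cos θ = -5/13, sin θ = -12/13: (-3, -2) → (-9/13, 46/13)
T2 translate by (5, -5): (-9/13, 46/13) → (56/13, -19/13)
T3 reflect across x = 0: (56/13, -19/13) → (-56/13, -19/13)
T4 reflect across x = 0: (-56/13, -19/13) → (56/13, -19/13)
T5 scale by (2, -3): (56/13, -19/13) → (112/13, 57/13)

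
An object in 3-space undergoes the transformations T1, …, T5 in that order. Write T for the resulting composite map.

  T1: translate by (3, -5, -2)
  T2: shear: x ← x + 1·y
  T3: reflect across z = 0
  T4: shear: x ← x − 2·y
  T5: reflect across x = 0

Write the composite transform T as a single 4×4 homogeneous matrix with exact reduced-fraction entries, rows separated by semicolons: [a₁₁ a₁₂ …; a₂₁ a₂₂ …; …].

T1 = [1 0 0 3; 0 1 0 -5; 0 0 1 -2; 0 0 0 1]
T2·T1 = [1 1 0 -2; 0 1 0 -5; 0 0 1 -2; 0 0 0 1]
T3·…·T1 = [1 1 0 -2; 0 1 0 -5; 0 0 -1 2; 0 0 0 1]
T4·…·T1 = [1 -1 0 8; 0 1 0 -5; 0 0 -1 2; 0 0 0 1]
T5·…·T1 = [-1 1 0 -8; 0 1 0 -5; 0 0 -1 2; 0 0 0 1]

T = [-1 1 0 -8; 0 1 0 -5; 0 0 -1 2; 0 0 0 1]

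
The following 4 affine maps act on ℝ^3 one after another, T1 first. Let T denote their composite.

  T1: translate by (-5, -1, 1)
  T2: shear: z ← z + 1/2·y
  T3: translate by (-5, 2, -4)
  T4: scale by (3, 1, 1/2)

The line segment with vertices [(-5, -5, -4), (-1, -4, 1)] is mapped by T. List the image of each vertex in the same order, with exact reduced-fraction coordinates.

T1 translate by (-5, -1, 1): (-5, -5, -4) → (-10, -6, -3); (-1, -4, 1) → (-6, -5, 2)
T2 shear: z ← z + 1/2·y: (-10, -6, -3) → (-10, -6, -6); (-6, -5, 2) → (-6, -5, -1/2)
T3 translate by (-5, 2, -4): (-10, -6, -6) → (-15, -4, -10); (-6, -5, -1/2) → (-11, -3, -9/2)
T4 scale by (3, 1, 1/2): (-15, -4, -10) → (-45, -4, -5); (-11, -3, -9/2) → (-33, -3, -9/4)

image vertices: (-45, -4, -5), (-33, -3, -9/4)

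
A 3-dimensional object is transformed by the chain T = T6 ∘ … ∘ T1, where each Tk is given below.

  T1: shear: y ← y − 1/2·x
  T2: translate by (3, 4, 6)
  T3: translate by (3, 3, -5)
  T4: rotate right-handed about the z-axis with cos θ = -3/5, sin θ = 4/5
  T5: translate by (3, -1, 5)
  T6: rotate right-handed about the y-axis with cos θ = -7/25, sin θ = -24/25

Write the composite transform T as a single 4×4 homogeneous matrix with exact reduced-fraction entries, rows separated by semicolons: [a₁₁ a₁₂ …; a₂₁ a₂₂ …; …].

T1 = [1 0 0 0; -1/2 1 0 0; 0 0 1 0; 0 0 0 1]
T2·T1 = [1 0 0 3; -1/2 1 0 4; 0 0 1 6; 0 0 0 1]
T3·…·T1 = [1 0 0 6; -1/2 1 0 7; 0 0 1 1; 0 0 0 1]
T4·…·T1 = [-1/5 -4/5 0 -46/5; 11/10 -3/5 0 3/5; 0 0 1 1; 0 0 0 1]
T5·…·T1 = [-1/5 -4/5 0 -31/5; 11/10 -3/5 0 -2/5; 0 0 1 6; 0 0 0 1]
T6·…·T1 = [7/125 28/125 -24/25 -503/125; 11/10 -3/5 0 -2/5; -24/125 -96/125 -7/25 -954/125; 0 0 0 1]

T = [7/125 28/125 -24/25 -503/125; 11/10 -3/5 0 -2/5; -24/125 -96/125 -7/25 -954/125; 0 0 0 1]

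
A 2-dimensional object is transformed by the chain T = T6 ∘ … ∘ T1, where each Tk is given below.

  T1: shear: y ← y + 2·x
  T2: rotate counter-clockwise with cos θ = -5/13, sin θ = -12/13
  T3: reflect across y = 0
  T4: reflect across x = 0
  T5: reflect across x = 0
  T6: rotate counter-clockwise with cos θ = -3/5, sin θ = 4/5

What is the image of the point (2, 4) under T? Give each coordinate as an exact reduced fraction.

T(p) = (-514/65, 152/65)

T1 shear: y ← y + 2·x: (2, 4) → (2, 8)
T2 rotate counter-clockwise with cos θ = -5/13, sin θ = -12/13: (2, 8) → (86/13, -64/13)
T3 reflect across y = 0: (86/13, -64/13) → (86/13, 64/13)
T4 reflect across x = 0: (86/13, 64/13) → (-86/13, 64/13)
T5 reflect across x = 0: (-86/13, 64/13) → (86/13, 64/13)
T6 rotate counter-clockwise with cos θ = -3/5, sin θ = 4/5: (86/13, 64/13) → (-514/65, 152/65)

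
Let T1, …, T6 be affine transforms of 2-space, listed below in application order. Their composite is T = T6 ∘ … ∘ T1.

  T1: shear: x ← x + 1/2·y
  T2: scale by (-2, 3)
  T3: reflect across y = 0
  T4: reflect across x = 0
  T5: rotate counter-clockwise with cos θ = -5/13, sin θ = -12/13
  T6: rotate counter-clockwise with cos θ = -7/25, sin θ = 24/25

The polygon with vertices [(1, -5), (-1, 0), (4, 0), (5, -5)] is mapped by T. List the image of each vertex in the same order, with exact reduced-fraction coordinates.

T1 shear: x ← x + 1/2·y: (1, -5) → (-3/2, -5); (-1, 0) → (-1, 0); (4, 0) → (4, 0); (5, -5) → (5/2, -5)
T2 scale by (-2, 3): (-3/2, -5) → (3, -15); (-1, 0) → (2, 0); (4, 0) → (-8, 0); (5/2, -5) → (-5, -15)
T3 reflect across y = 0: (3, -15) → (3, 15); (2, 0) → (2, 0); (-8, 0) → (-8, 0); (-5, -15) → (-5, 15)
T4 reflect across x = 0: (3, 15) → (-3, 15); (2, 0) → (-2, 0); (-8, 0) → (8, 0); (-5, 15) → (5, 15)
T5 rotate counter-clockwise with cos θ = -5/13, sin θ = -12/13: (-3, 15) → (15, -3); (-2, 0) → (10/13, 24/13); (8, 0) → (-40/13, -96/13); (5, 15) → (155/13, -135/13)
T6 rotate counter-clockwise with cos θ = -7/25, sin θ = 24/25: (15, -3) → (-33/25, 381/25); (10/13, 24/13) → (-646/325, 72/325); (-40/13, -96/13) → (2584/325, -288/325); (155/13, -135/13) → (431/65, 933/65)

image vertices: (-33/25, 381/25), (-646/325, 72/325), (2584/325, -288/325), (431/65, 933/65)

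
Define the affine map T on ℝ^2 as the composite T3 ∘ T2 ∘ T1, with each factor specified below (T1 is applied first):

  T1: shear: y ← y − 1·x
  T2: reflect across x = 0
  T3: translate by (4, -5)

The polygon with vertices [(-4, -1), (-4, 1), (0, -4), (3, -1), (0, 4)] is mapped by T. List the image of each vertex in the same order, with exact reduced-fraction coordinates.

image vertices: (8, -2), (8, 0), (4, -9), (1, -9), (4, -1)

T1 shear: y ← y − 1·x: (-4, -1) → (-4, 3); (-4, 1) → (-4, 5); (0, -4) → (0, -4); (3, -1) → (3, -4); (0, 4) → (0, 4)
T2 reflect across x = 0: (-4, 3) → (4, 3); (-4, 5) → (4, 5); (0, -4) → (0, -4); (3, -4) → (-3, -4); (0, 4) → (0, 4)
T3 translate by (4, -5): (4, 3) → (8, -2); (4, 5) → (8, 0); (0, -4) → (4, -9); (-3, -4) → (1, -9); (0, 4) → (4, -1)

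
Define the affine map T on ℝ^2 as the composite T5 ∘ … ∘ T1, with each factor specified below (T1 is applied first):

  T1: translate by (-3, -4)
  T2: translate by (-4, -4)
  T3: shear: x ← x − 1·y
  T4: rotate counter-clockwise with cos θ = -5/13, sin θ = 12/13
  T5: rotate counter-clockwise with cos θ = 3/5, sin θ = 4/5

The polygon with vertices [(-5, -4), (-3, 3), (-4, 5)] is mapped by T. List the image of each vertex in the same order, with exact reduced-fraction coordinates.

T1 translate by (-3, -4): (-5, -4) → (-8, -8); (-3, 3) → (-6, -1); (-4, 5) → (-7, 1)
T2 translate by (-4, -4): (-8, -8) → (-12, -12); (-6, -1) → (-10, -5); (-7, 1) → (-11, -3)
T3 shear: x ← x − 1·y: (-12, -12) → (0, -12); (-10, -5) → (-5, -5); (-11, -3) → (-8, -3)
T4 rotate counter-clockwise with cos θ = -5/13, sin θ = 12/13: (0, -12) → (144/13, 60/13); (-5, -5) → (85/13, -35/13); (-8, -3) → (76/13, -81/13)
T5 rotate counter-clockwise with cos θ = 3/5, sin θ = 4/5: (144/13, 60/13) → (192/65, 756/65); (85/13, -35/13) → (79/13, 47/13); (76/13, -81/13) → (552/65, 61/65)

image vertices: (192/65, 756/65), (79/13, 47/13), (552/65, 61/65)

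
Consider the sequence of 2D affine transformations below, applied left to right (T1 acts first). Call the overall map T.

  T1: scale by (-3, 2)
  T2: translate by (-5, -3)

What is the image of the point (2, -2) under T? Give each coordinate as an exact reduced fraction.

T(p) = (-11, -7)

T1 scale by (-3, 2): (2, -2) → (-6, -4)
T2 translate by (-5, -3): (-6, -4) → (-11, -7)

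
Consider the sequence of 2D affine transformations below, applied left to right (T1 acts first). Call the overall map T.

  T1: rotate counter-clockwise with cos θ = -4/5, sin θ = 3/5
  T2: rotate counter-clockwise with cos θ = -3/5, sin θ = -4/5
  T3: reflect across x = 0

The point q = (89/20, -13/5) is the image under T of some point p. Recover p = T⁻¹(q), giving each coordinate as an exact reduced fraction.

p = (-5, -5/4)

T1 = [-4/5 -3/5 0; 3/5 -4/5 0; 0 0 1]
T2·T1 = [24/25 -7/25 0; 7/25 24/25 0; 0 0 1]
T3·…·T1 = [-24/25 7/25 0; 7/25 24/25 0; 0 0 1]
det M = -1; M⁻¹ = [-24/25 7/25 0; 7/25 24/25 0; 0 0 1]
M⁻¹ · (89/20, -13/5)ᵀ = (-5, -5/4)ᵀ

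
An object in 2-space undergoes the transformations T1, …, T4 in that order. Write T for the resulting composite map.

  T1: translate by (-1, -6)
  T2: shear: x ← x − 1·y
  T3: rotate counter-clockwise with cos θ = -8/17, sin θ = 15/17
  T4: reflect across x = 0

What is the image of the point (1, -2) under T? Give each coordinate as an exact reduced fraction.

T(p) = (-56/17, 184/17)

T1 translate by (-1, -6): (1, -2) → (0, -8)
T2 shear: x ← x − 1·y: (0, -8) → (8, -8)
T3 rotate counter-clockwise with cos θ = -8/17, sin θ = 15/17: (8, -8) → (56/17, 184/17)
T4 reflect across x = 0: (56/17, 184/17) → (-56/17, 184/17)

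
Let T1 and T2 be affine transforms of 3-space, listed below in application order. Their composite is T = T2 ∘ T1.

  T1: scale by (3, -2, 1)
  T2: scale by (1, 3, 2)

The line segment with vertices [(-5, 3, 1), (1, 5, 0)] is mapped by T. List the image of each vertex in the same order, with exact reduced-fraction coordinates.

image vertices: (-15, -18, 2), (3, -30, 0)

T1 scale by (3, -2, 1): (-5, 3, 1) → (-15, -6, 1); (1, 5, 0) → (3, -10, 0)
T2 scale by (1, 3, 2): (-15, -6, 1) → (-15, -18, 2); (3, -10, 0) → (3, -30, 0)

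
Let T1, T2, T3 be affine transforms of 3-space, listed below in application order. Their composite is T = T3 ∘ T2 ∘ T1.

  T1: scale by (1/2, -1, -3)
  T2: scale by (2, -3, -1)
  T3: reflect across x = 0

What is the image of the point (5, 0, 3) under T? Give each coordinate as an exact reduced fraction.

T(p) = (-5, 0, 9)

T1 scale by (1/2, -1, -3): (5, 0, 3) → (5/2, 0, -9)
T2 scale by (2, -3, -1): (5/2, 0, -9) → (5, 0, 9)
T3 reflect across x = 0: (5, 0, 9) → (-5, 0, 9)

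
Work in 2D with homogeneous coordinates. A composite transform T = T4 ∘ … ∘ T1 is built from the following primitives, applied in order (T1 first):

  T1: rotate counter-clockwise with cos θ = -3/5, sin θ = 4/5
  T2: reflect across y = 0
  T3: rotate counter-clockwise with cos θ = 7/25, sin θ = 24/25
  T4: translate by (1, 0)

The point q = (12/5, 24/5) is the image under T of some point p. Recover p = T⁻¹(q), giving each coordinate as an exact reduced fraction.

T1 = [-3/5 -4/5 0; 4/5 -3/5 0; 0 0 1]
T2·T1 = [-3/5 -4/5 0; -4/5 3/5 0; 0 0 1]
T3·…·T1 = [3/5 -4/5 0; -4/5 -3/5 0; 0 0 1]
T4·…·T1 = [3/5 -4/5 1; -4/5 -3/5 0; 0 0 1]
det M = -1; M⁻¹ = [3/5 -4/5 -3/5; -4/5 -3/5 4/5; 0 0 1]
M⁻¹ · (12/5, 24/5)ᵀ = (-3, -4)ᵀ

p = (-3, -4)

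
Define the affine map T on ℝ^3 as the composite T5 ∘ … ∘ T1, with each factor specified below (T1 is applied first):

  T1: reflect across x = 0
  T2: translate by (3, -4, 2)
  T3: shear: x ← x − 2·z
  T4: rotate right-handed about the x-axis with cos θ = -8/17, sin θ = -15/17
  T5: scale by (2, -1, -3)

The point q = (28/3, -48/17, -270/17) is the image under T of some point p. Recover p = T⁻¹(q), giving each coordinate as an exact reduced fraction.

T1 = [-1 0 0 0; 0 1 0 0; 0 0 1 0; 0 0 0 1]
T2·T1 = [-1 0 0 3; 0 1 0 -4; 0 0 1 2; 0 0 0 1]
T3·…·T1 = [-1 0 -2 -1; 0 1 0 -4; 0 0 1 2; 0 0 0 1]
T4·…·T1 = [-1 0 -2 -1; 0 -8/17 15/17 62/17; 0 -15/17 -8/17 44/17; 0 0 0 1]
T5·…·T1 = [-2 0 -4 -2; 0 8/17 -15/17 -62/17; 0 45/17 24/17 -132/17; 0 0 0 1]
det M = -6; M⁻¹ = [-1/2 30/17 -16/51 3; 0 8/17 5/17 4; 0 -15/17 8/51 -2; 0 0 0 1]
M⁻¹ · (28/3, -48/17, -270/17)ᵀ = (-5/3, -2, -2)ᵀ

p = (-5/3, -2, -2)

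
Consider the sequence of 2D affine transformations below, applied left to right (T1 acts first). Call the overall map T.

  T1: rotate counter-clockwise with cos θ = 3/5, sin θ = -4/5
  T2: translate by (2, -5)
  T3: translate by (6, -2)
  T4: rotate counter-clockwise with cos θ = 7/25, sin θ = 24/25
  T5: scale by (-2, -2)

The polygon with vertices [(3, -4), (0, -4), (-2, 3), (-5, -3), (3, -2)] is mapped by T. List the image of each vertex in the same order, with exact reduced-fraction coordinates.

T1 rotate counter-clockwise with cos θ = 3/5, sin θ = -4/5: (3, -4) → (-7/5, -24/5); (0, -4) → (-16/5, -12/5); (-2, 3) → (6/5, 17/5); (-5, -3) → (-27/5, 11/5); (3, -2) → (1/5, -18/5)
T2 translate by (2, -5): (-7/5, -24/5) → (3/5, -49/5); (-16/5, -12/5) → (-6/5, -37/5); (6/5, 17/5) → (16/5, -8/5); (-27/5, 11/5) → (-17/5, -14/5); (1/5, -18/5) → (11/5, -43/5)
T3 translate by (6, -2): (3/5, -49/5) → (33/5, -59/5); (-6/5, -37/5) → (24/5, -47/5); (16/5, -8/5) → (46/5, -18/5); (-17/5, -14/5) → (13/5, -24/5); (11/5, -43/5) → (41/5, -53/5)
T4 rotate counter-clockwise with cos θ = 7/25, sin θ = 24/25: (33/5, -59/5) → (1647/125, 379/125); (24/5, -47/5) → (1296/125, 247/125); (46/5, -18/5) → (754/125, 978/125); (13/5, -24/5) → (667/125, 144/125); (41/5, -53/5) → (1559/125, 613/125)
T5 scale by (-2, -2): (1647/125, 379/125) → (-3294/125, -758/125); (1296/125, 247/125) → (-2592/125, -494/125); (754/125, 978/125) → (-1508/125, -1956/125); (667/125, 144/125) → (-1334/125, -288/125); (1559/125, 613/125) → (-3118/125, -1226/125)

image vertices: (-3294/125, -758/125), (-2592/125, -494/125), (-1508/125, -1956/125), (-1334/125, -288/125), (-3118/125, -1226/125)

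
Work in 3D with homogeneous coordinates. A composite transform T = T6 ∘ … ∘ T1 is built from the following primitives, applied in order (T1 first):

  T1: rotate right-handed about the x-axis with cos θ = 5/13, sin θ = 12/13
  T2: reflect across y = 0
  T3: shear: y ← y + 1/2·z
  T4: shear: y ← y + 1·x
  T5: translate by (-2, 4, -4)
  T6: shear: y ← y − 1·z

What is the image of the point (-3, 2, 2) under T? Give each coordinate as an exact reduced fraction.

T(p) = (-5, 62/13, -18/13)

T1 rotate right-handed about the x-axis with cos θ = 5/13, sin θ = 12/13: (-3, 2, 2) → (-3, -14/13, 34/13)
T2 reflect across y = 0: (-3, -14/13, 34/13) → (-3, 14/13, 34/13)
T3 shear: y ← y + 1/2·z: (-3, 14/13, 34/13) → (-3, 31/13, 34/13)
T4 shear: y ← y + 1·x: (-3, 31/13, 34/13) → (-3, -8/13, 34/13)
T5 translate by (-2, 4, -4): (-3, -8/13, 34/13) → (-5, 44/13, -18/13)
T6 shear: y ← y − 1·z: (-5, 44/13, -18/13) → (-5, 62/13, -18/13)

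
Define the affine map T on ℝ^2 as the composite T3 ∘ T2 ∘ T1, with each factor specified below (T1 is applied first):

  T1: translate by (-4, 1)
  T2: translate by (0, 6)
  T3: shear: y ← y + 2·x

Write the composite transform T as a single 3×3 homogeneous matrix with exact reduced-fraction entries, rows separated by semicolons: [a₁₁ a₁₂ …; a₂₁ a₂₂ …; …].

T = [1 0 -4; 2 1 -1; 0 0 1]

T1 = [1 0 -4; 0 1 1; 0 0 1]
T2·T1 = [1 0 -4; 0 1 7; 0 0 1]
T3·…·T1 = [1 0 -4; 2 1 -1; 0 0 1]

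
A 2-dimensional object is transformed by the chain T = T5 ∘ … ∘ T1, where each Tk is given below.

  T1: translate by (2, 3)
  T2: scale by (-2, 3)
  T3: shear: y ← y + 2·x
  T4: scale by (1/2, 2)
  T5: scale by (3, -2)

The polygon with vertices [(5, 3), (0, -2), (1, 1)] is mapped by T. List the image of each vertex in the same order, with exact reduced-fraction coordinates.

T1 translate by (2, 3): (5, 3) → (7, 6); (0, -2) → (2, 1); (1, 1) → (3, 4)
T2 scale by (-2, 3): (7, 6) → (-14, 18); (2, 1) → (-4, 3); (3, 4) → (-6, 12)
T3 shear: y ← y + 2·x: (-14, 18) → (-14, -10); (-4, 3) → (-4, -5); (-6, 12) → (-6, 0)
T4 scale by (1/2, 2): (-14, -10) → (-7, -20); (-4, -5) → (-2, -10); (-6, 0) → (-3, 0)
T5 scale by (3, -2): (-7, -20) → (-21, 40); (-2, -10) → (-6, 20); (-3, 0) → (-9, 0)

image vertices: (-21, 40), (-6, 20), (-9, 0)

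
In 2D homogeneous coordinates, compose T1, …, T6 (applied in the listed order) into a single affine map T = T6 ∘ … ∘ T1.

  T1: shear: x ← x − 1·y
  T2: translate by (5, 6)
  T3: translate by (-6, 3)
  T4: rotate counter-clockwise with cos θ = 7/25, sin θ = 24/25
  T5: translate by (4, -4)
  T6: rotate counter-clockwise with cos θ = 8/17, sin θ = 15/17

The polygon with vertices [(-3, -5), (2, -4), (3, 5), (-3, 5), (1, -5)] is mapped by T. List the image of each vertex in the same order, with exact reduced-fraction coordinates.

T1 shear: x ← x − 1·y: (-3, -5) → (2, -5); (2, -4) → (6, -4); (3, 5) → (-2, 5); (-3, 5) → (-8, 5); (1, -5) → (6, -5)
T2 translate by (5, 6): (2, -5) → (7, 1); (6, -4) → (11, 2); (-2, 5) → (3, 11); (-8, 5) → (-3, 11); (6, -5) → (11, 1)
T3 translate by (-6, 3): (7, 1) → (1, 4); (11, 2) → (5, 5); (3, 11) → (-3, 14); (-3, 11) → (-9, 14); (11, 1) → (5, 4)
T4 rotate counter-clockwise with cos θ = 7/25, sin θ = 24/25: (1, 4) → (-89/25, 52/25); (5, 5) → (-17/5, 31/5); (-3, 14) → (-357/25, 26/25); (-9, 14) → (-399/25, -118/25); (5, 4) → (-61/25, 148/25)
T5 translate by (4, -4): (-89/25, 52/25) → (11/25, -48/25); (-17/5, 31/5) → (3/5, 11/5); (-357/25, 26/25) → (-257/25, -74/25); (-399/25, -118/25) → (-299/25, -218/25); (-61/25, 148/25) → (39/25, 48/25)
T6 rotate counter-clockwise with cos θ = 8/17, sin θ = 15/17: (11/25, -48/25) → (808/425, -219/425); (3/5, 11/5) → (-141/85, 133/85); (-257/25, -74/25) → (-946/425, -4447/425); (-299/25, -218/25) → (878/425, -6229/425); (39/25, 48/25) → (-24/25, 57/25)

image vertices: (808/425, -219/425), (-141/85, 133/85), (-946/425, -4447/425), (878/425, -6229/425), (-24/25, 57/25)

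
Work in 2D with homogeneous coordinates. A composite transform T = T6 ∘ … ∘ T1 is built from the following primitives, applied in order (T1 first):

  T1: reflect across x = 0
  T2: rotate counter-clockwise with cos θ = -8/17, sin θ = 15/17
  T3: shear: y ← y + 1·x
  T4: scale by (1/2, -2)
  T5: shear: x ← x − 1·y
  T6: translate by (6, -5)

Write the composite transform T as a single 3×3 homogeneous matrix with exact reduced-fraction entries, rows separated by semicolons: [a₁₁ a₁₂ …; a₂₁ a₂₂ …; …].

T1 = [-1 0 0; 0 1 0; 0 0 1]
T2·T1 = [8/17 -15/17 0; -15/17 -8/17 0; 0 0 1]
T3·…·T1 = [8/17 -15/17 0; -7/17 -23/17 0; 0 0 1]
T4·…·T1 = [4/17 -15/34 0; 14/17 46/17 0; 0 0 1]
T5·…·T1 = [-10/17 -107/34 0; 14/17 46/17 0; 0 0 1]
T6·…·T1 = [-10/17 -107/34 6; 14/17 46/17 -5; 0 0 1]

T = [-10/17 -107/34 6; 14/17 46/17 -5; 0 0 1]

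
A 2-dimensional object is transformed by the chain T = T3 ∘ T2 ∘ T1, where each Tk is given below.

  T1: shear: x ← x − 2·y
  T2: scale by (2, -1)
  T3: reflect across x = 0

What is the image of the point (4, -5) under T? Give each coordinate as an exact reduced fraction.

T1 shear: x ← x − 2·y: (4, -5) → (14, -5)
T2 scale by (2, -1): (14, -5) → (28, 5)
T3 reflect across x = 0: (28, 5) → (-28, 5)

T(p) = (-28, 5)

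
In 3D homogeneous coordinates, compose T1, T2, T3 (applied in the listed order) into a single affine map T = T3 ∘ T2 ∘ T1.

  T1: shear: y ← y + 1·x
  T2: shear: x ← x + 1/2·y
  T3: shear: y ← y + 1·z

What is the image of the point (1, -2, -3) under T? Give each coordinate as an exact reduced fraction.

T(p) = (1/2, -4, -3)

T1 shear: y ← y + 1·x: (1, -2, -3) → (1, -1, -3)
T2 shear: x ← x + 1/2·y: (1, -1, -3) → (1/2, -1, -3)
T3 shear: y ← y + 1·z: (1/2, -1, -3) → (1/2, -4, -3)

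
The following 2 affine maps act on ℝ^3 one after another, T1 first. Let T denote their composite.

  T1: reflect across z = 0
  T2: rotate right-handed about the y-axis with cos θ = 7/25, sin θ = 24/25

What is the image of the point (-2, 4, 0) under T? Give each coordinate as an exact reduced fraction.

T1 reflect across z = 0: (-2, 4, 0) → (-2, 4, 0)
T2 rotate right-handed about the y-axis with cos θ = 7/25, sin θ = 24/25: (-2, 4, 0) → (-14/25, 4, 48/25)

T(p) = (-14/25, 4, 48/25)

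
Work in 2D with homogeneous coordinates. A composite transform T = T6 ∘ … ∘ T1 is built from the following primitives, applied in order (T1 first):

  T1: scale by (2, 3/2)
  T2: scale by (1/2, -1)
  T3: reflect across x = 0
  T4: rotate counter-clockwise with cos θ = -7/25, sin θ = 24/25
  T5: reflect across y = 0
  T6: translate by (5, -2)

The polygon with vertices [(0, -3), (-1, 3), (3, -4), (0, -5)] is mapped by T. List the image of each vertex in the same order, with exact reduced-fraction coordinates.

image vertices: (17/25, -37/50), (226/25, -211/50), (2/25, 64/25), (-11/5, 1/10)

T1 scale by (2, 3/2): (0, -3) → (0, -9/2); (-1, 3) → (-2, 9/2); (3, -4) → (6, -6); (0, -5) → (0, -15/2)
T2 scale by (1/2, -1): (0, -9/2) → (0, 9/2); (-2, 9/2) → (-1, -9/2); (6, -6) → (3, 6); (0, -15/2) → (0, 15/2)
T3 reflect across x = 0: (0, 9/2) → (0, 9/2); (-1, -9/2) → (1, -9/2); (3, 6) → (-3, 6); (0, 15/2) → (0, 15/2)
T4 rotate counter-clockwise with cos θ = -7/25, sin θ = 24/25: (0, 9/2) → (-108/25, -63/50); (1, -9/2) → (101/25, 111/50); (-3, 6) → (-123/25, -114/25); (0, 15/2) → (-36/5, -21/10)
T5 reflect across y = 0: (-108/25, -63/50) → (-108/25, 63/50); (101/25, 111/50) → (101/25, -111/50); (-123/25, -114/25) → (-123/25, 114/25); (-36/5, -21/10) → (-36/5, 21/10)
T6 translate by (5, -2): (-108/25, 63/50) → (17/25, -37/50); (101/25, -111/50) → (226/25, -211/50); (-123/25, 114/25) → (2/25, 64/25); (-36/5, 21/10) → (-11/5, 1/10)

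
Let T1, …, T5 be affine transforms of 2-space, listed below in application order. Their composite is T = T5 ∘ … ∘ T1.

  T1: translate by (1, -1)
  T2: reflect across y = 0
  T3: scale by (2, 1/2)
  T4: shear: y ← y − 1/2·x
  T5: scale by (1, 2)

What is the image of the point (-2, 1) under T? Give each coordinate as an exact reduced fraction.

T(p) = (-2, 2)

T1 translate by (1, -1): (-2, 1) → (-1, 0)
T2 reflect across y = 0: (-1, 0) → (-1, 0)
T3 scale by (2, 1/2): (-1, 0) → (-2, 0)
T4 shear: y ← y − 1/2·x: (-2, 0) → (-2, 1)
T5 scale by (1, 2): (-2, 1) → (-2, 2)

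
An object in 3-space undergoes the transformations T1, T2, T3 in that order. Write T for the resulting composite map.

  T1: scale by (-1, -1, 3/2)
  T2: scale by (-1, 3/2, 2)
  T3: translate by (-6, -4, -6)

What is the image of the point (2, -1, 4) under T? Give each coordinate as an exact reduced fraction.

T1 scale by (-1, -1, 3/2): (2, -1, 4) → (-2, 1, 6)
T2 scale by (-1, 3/2, 2): (-2, 1, 6) → (2, 3/2, 12)
T3 translate by (-6, -4, -6): (2, 3/2, 12) → (-4, -5/2, 6)

T(p) = (-4, -5/2, 6)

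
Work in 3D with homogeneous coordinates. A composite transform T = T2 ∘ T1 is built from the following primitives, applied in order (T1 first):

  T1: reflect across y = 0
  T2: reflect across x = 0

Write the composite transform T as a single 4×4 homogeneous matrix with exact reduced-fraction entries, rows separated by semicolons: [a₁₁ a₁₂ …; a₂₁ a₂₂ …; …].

T1 = [1 0 0 0; 0 -1 0 0; 0 0 1 0; 0 0 0 1]
T2·T1 = [-1 0 0 0; 0 -1 0 0; 0 0 1 0; 0 0 0 1]

T = [-1 0 0 0; 0 -1 0 0; 0 0 1 0; 0 0 0 1]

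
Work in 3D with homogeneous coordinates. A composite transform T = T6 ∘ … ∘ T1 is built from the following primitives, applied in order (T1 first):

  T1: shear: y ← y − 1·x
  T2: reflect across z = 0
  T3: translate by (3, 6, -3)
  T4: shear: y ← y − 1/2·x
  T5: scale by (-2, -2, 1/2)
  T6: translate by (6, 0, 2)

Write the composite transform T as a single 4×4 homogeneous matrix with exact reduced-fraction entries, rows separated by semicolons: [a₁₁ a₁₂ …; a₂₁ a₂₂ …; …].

T = [-2 0 0 0; 3 -2 0 -9; 0 0 -1/2 1/2; 0 0 0 1]

T1 = [1 0 0 0; -1 1 0 0; 0 0 1 0; 0 0 0 1]
T2·T1 = [1 0 0 0; -1 1 0 0; 0 0 -1 0; 0 0 0 1]
T3·…·T1 = [1 0 0 3; -1 1 0 6; 0 0 -1 -3; 0 0 0 1]
T4·…·T1 = [1 0 0 3; -3/2 1 0 9/2; 0 0 -1 -3; 0 0 0 1]
T5·…·T1 = [-2 0 0 -6; 3 -2 0 -9; 0 0 -1/2 -3/2; 0 0 0 1]
T6·…·T1 = [-2 0 0 0; 3 -2 0 -9; 0 0 -1/2 1/2; 0 0 0 1]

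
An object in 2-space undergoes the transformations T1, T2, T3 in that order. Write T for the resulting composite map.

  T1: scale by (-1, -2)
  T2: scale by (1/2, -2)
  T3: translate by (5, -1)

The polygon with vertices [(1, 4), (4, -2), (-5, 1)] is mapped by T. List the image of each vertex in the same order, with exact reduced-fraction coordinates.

T1 scale by (-1, -2): (1, 4) → (-1, -8); (4, -2) → (-4, 4); (-5, 1) → (5, -2)
T2 scale by (1/2, -2): (-1, -8) → (-1/2, 16); (-4, 4) → (-2, -8); (5, -2) → (5/2, 4)
T3 translate by (5, -1): (-1/2, 16) → (9/2, 15); (-2, -8) → (3, -9); (5/2, 4) → (15/2, 3)

image vertices: (9/2, 15), (3, -9), (15/2, 3)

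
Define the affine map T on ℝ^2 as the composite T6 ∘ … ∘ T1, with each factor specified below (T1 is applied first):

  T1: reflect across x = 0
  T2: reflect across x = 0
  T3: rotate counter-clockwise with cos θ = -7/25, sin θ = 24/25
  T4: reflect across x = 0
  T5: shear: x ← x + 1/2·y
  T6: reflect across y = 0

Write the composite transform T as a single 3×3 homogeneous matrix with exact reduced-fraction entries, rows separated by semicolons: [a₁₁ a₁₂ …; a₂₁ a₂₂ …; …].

T1 = [-1 0 0; 0 1 0; 0 0 1]
T2·T1 = [1 0 0; 0 1 0; 0 0 1]
T3·…·T1 = [-7/25 -24/25 0; 24/25 -7/25 0; 0 0 1]
T4·…·T1 = [7/25 24/25 0; 24/25 -7/25 0; 0 0 1]
T5·…·T1 = [19/25 41/50 0; 24/25 -7/25 0; 0 0 1]
T6·…·T1 = [19/25 41/50 0; -24/25 7/25 0; 0 0 1]

T = [19/25 41/50 0; -24/25 7/25 0; 0 0 1]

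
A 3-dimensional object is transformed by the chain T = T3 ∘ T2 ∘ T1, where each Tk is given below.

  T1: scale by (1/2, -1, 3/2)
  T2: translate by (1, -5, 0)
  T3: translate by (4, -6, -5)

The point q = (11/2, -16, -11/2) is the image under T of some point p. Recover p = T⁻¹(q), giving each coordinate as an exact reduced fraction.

p = (1, 5, -1/3)

T1 = [1/2 0 0 0; 0 -1 0 0; 0 0 3/2 0; 0 0 0 1]
T2·T1 = [1/2 0 0 1; 0 -1 0 -5; 0 0 3/2 0; 0 0 0 1]
T3·…·T1 = [1/2 0 0 5; 0 -1 0 -11; 0 0 3/2 -5; 0 0 0 1]
det M = -3/4; M⁻¹ = [2 0 0 -10; 0 -1 0 -11; 0 0 2/3 10/3; 0 0 0 1]
M⁻¹ · (11/2, -16, -11/2)ᵀ = (1, 5, -1/3)ᵀ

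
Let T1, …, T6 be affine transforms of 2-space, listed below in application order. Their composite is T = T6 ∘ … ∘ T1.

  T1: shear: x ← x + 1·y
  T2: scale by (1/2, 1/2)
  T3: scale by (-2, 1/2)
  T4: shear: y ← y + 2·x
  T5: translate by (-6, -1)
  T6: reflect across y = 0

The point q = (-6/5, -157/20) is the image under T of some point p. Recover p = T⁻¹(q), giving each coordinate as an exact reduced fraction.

T1 = [1 1 0; 0 1 0; 0 0 1]
T2·T1 = [1/2 1/2 0; 0 1/2 0; 0 0 1]
T3·…·T1 = [-1 -1 0; 0 1/4 0; 0 0 1]
T4·…·T1 = [-1 -1 0; -2 -7/4 0; 0 0 1]
T5·…·T1 = [-1 -1 -6; -2 -7/4 -1; 0 0 1]
T6·…·T1 = [-1 -1 -6; 2 7/4 1; 0 0 1]
det M = 1/4; M⁻¹ = [7 4 38; -8 -4 -44; 0 0 1]
M⁻¹ · (-6/5, -157/20)ᵀ = (-9/5, -3)ᵀ

p = (-9/5, -3)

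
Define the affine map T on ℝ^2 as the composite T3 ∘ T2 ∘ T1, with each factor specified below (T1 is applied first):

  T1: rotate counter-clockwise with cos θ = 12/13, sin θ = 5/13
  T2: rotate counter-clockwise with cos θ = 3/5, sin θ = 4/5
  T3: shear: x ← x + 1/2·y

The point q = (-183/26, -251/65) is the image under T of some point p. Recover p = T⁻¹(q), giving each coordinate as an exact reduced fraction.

T1 = [12/13 -5/13 0; 5/13 12/13 0; 0 0 1]
T2·T1 = [16/65 -63/65 0; 63/65 16/65 0; 0 0 1]
T3·…·T1 = [19/26 -11/13 0; 63/65 16/65 0; 0 0 1]
det M = 1; M⁻¹ = [16/65 11/13 0; -63/65 19/26 0; 0 0 1]
M⁻¹ · (-183/26, -251/65)ᵀ = (-5, 4)ᵀ

p = (-5, 4)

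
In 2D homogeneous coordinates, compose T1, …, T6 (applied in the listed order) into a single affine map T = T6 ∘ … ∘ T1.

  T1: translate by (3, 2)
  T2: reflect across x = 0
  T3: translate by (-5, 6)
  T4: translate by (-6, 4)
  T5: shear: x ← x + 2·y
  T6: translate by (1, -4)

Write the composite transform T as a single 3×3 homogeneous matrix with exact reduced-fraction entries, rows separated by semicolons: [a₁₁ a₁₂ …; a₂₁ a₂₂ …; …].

T1 = [1 0 3; 0 1 2; 0 0 1]
T2·T1 = [-1 0 -3; 0 1 2; 0 0 1]
T3·…·T1 = [-1 0 -8; 0 1 8; 0 0 1]
T4·…·T1 = [-1 0 -14; 0 1 12; 0 0 1]
T5·…·T1 = [-1 2 10; 0 1 12; 0 0 1]
T6·…·T1 = [-1 2 11; 0 1 8; 0 0 1]

T = [-1 2 11; 0 1 8; 0 0 1]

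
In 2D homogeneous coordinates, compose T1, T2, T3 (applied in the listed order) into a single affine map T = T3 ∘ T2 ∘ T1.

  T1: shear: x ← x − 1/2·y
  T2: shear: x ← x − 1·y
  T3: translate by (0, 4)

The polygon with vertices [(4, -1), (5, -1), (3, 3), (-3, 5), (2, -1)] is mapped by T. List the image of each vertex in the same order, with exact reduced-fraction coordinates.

T1 shear: x ← x − 1/2·y: (4, -1) → (9/2, -1); (5, -1) → (11/2, -1); (3, 3) → (3/2, 3); (-3, 5) → (-11/2, 5); (2, -1) → (5/2, -1)
T2 shear: x ← x − 1·y: (9/2, -1) → (11/2, -1); (11/2, -1) → (13/2, -1); (3/2, 3) → (-3/2, 3); (-11/2, 5) → (-21/2, 5); (5/2, -1) → (7/2, -1)
T3 translate by (0, 4): (11/2, -1) → (11/2, 3); (13/2, -1) → (13/2, 3); (-3/2, 3) → (-3/2, 7); (-21/2, 5) → (-21/2, 9); (7/2, -1) → (7/2, 3)

image vertices: (11/2, 3), (13/2, 3), (-3/2, 7), (-21/2, 9), (7/2, 3)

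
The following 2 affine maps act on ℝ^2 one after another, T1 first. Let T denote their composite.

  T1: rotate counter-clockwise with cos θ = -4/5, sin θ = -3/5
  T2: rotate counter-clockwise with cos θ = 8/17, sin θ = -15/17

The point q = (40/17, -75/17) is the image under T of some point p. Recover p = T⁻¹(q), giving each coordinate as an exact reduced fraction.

T1 = [-4/5 3/5 0; -3/5 -4/5 0; 0 0 1]
T2·T1 = [-77/85 -36/85 0; 36/85 -77/85 0; 0 0 1]
det M = 1; M⁻¹ = [-77/85 36/85 0; -36/85 -77/85 0; 0 0 1]
M⁻¹ · (40/17, -75/17)ᵀ = (-4, 3)ᵀ

p = (-4, 3)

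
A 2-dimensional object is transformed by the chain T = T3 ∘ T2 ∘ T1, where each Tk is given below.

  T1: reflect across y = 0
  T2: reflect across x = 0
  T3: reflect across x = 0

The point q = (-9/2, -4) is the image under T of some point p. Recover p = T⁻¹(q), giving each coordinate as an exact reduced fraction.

p = (-9/2, 4)

T1 = [1 0 0; 0 -1 0; 0 0 1]
T2·T1 = [-1 0 0; 0 -1 0; 0 0 1]
T3·…·T1 = [1 0 0; 0 -1 0; 0 0 1]
det M = -1; M⁻¹ = [1 0 0; 0 -1 0; 0 0 1]
M⁻¹ · (-9/2, -4)ᵀ = (-9/2, 4)ᵀ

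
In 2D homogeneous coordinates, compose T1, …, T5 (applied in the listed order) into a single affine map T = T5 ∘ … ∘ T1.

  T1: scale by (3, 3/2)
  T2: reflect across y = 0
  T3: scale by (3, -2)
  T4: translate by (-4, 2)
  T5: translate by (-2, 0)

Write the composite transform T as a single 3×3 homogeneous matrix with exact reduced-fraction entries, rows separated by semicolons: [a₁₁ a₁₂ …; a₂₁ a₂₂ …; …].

T1 = [3 0 0; 0 3/2 0; 0 0 1]
T2·T1 = [3 0 0; 0 -3/2 0; 0 0 1]
T3·…·T1 = [9 0 0; 0 3 0; 0 0 1]
T4·…·T1 = [9 0 -4; 0 3 2; 0 0 1]
T5·…·T1 = [9 0 -6; 0 3 2; 0 0 1]

T = [9 0 -6; 0 3 2; 0 0 1]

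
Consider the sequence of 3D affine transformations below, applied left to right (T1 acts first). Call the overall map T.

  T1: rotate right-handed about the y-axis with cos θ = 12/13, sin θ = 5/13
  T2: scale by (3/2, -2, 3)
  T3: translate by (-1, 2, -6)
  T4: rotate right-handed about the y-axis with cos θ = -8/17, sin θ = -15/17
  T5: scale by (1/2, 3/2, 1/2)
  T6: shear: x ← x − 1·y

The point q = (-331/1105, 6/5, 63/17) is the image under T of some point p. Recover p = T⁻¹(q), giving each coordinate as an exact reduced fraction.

T1 = [12/13 0 5/13 0; 0 1 0 0; -5/13 0 12/13 0; 0 0 0 1]
T2·T1 = [18/13 0 15/26 0; 0 -2 0 0; -15/13 0 36/13 0; 0 0 0 1]
T3·…·T1 = [18/13 0 15/26 -1; 0 -2 0 2; -15/13 0 36/13 -6; 0 0 0 1]
T4·…·T1 = [81/221 0 -600/221 98/17; 0 -2 0 2; 30/17 0 -27/34 33/17; 0 0 0 1]
T5·…·T1 = [81/442 0 -300/221 49/17; 0 -3 0 3; 15/17 0 -27/68 33/34; 0 0 0 1]
T6·…·T1 = [81/442 3 -300/221 -2/17; 0 -3 0 3; 15/17 0 -27/68 33/34; 0 0 0 1]
det M = -27/8; M⁻¹ = [-6/17 -6/17 800/663 -2/13; 0 -1/3 0 1; -40/51 -40/51 36/221 82/39; 0 0 0 1]
M⁻¹ · (-331/1105, 6/5, 63/17)ᵀ = (4, 3/5, 2)ᵀ

p = (4, 3/5, 2)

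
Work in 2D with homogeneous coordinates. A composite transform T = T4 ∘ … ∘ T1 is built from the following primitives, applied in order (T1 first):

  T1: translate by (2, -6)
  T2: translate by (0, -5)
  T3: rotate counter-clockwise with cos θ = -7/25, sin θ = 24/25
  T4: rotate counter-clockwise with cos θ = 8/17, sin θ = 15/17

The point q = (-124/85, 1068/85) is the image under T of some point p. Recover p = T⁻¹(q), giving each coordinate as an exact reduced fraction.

T1 = [1 0 2; 0 1 -6; 0 0 1]
T2·T1 = [1 0 2; 0 1 -11; 0 0 1]
T3·…·T1 = [-7/25 -24/25 10; 24/25 -7/25 5; 0 0 1]
T4·…·T1 = [-416/425 -87/425 5/17; 87/425 -416/425 190/17; 0 0 1]
det M = 1; M⁻¹ = [-416/425 87/425 -2; -87/425 -416/425 11; 0 0 1]
M⁻¹ · (-124/85, 1068/85)ᵀ = (2, -1)ᵀ

p = (2, -1)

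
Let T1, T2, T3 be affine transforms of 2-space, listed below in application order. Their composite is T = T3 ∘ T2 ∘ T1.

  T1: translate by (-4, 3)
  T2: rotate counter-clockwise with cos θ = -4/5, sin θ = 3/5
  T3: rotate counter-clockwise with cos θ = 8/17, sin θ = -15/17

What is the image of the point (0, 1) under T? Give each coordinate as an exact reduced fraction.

T1 translate by (-4, 3): (0, 1) → (-4, 4)
T2 rotate counter-clockwise with cos θ = -4/5, sin θ = 3/5: (-4, 4) → (4/5, -28/5)
T3 rotate counter-clockwise with cos θ = 8/17, sin θ = -15/17: (4/5, -28/5) → (-388/85, -284/85)

T(p) = (-388/85, -284/85)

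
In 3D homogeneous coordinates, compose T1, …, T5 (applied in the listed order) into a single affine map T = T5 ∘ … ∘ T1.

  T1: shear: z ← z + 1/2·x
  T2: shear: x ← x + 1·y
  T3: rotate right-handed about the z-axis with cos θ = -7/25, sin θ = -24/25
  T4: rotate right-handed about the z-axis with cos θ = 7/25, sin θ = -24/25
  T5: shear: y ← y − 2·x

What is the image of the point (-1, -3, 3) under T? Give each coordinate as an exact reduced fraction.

T1 shear: z ← z + 1/2·x: (-1, -3, 3) → (-1, -3, 5/2)
T2 shear: x ← x + 1·y: (-1, -3, 5/2) → (-4, -3, 5/2)
T3 rotate right-handed about the z-axis with cos θ = -7/25, sin θ = -24/25: (-4, -3, 5/2) → (-44/25, 117/25, 5/2)
T4 rotate right-handed about the z-axis with cos θ = 7/25, sin θ = -24/25: (-44/25, 117/25, 5/2) → (4, 3, 5/2)
T5 shear: y ← y − 2·x: (4, 3, 5/2) → (4, -5, 5/2)

T(p) = (4, -5, 5/2)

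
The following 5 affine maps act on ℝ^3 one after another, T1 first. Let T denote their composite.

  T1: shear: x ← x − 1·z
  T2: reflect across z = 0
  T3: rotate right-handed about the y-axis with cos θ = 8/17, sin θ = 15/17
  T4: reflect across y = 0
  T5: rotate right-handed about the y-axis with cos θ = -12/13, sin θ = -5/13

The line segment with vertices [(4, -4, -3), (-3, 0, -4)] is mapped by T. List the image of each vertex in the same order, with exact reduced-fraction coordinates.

T1 shear: x ← x − 1·z: (4, -4, -3) → (7, -4, -3); (-3, 0, -4) → (1, 0, -4)
T2 reflect across z = 0: (7, -4, -3) → (7, -4, 3); (1, 0, -4) → (1, 0, 4)
T3 rotate right-handed about the y-axis with cos θ = 8/17, sin θ = 15/17: (7, -4, 3) → (101/17, -4, -81/17); (1, 0, 4) → (4, 0, 1)
T4 reflect across y = 0: (101/17, -4, -81/17) → (101/17, 4, -81/17); (4, 0, 1) → (4, 0, 1)
T5 rotate right-handed about the y-axis with cos θ = -12/13, sin θ = -5/13: (101/17, 4, -81/17) → (-807/221, 4, 1477/221); (4, 0, 1) → (-53/13, 0, 8/13)

image vertices: (-807/221, 4, 1477/221), (-53/13, 0, 8/13)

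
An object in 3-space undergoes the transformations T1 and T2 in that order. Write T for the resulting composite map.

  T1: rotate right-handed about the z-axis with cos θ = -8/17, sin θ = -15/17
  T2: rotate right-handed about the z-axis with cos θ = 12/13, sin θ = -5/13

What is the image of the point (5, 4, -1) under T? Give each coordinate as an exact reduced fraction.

T1 rotate right-handed about the z-axis with cos θ = -8/17, sin θ = -15/17: (5, 4, -1) → (20/17, -107/17, -1)
T2 rotate right-handed about the z-axis with cos θ = 12/13, sin θ = -5/13: (20/17, -107/17, -1) → (-295/221, -1384/221, -1)

T(p) = (-295/221, -1384/221, -1)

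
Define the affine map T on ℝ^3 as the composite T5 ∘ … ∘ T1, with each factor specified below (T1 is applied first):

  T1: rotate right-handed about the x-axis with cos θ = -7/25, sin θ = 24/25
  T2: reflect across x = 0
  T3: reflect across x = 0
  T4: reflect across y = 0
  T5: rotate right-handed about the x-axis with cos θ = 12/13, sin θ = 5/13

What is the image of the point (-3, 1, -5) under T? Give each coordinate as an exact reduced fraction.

T1 rotate right-handed about the x-axis with cos θ = -7/25, sin θ = 24/25: (-3, 1, -5) → (-3, 113/25, 59/25)
T2 reflect across x = 0: (-3, 113/25, 59/25) → (3, 113/25, 59/25)
T3 reflect across x = 0: (3, 113/25, 59/25) → (-3, 113/25, 59/25)
T4 reflect across y = 0: (-3, 113/25, 59/25) → (-3, -113/25, 59/25)
T5 rotate right-handed about the x-axis with cos θ = 12/13, sin θ = 5/13: (-3, -113/25, 59/25) → (-3, -127/25, 11/25)

T(p) = (-3, -127/25, 11/25)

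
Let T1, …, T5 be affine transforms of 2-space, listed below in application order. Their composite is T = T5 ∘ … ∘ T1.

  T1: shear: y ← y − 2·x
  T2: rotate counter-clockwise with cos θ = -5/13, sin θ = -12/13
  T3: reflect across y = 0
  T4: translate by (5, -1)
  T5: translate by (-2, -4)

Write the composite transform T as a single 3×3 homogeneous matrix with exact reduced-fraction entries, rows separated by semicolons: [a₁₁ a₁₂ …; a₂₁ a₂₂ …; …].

T1 = [1 0 0; -2 1 0; 0 0 1]
T2·T1 = [-29/13 12/13 0; -2/13 -5/13 0; 0 0 1]
T3·…·T1 = [-29/13 12/13 0; 2/13 5/13 0; 0 0 1]
T4·…·T1 = [-29/13 12/13 5; 2/13 5/13 -1; 0 0 1]
T5·…·T1 = [-29/13 12/13 3; 2/13 5/13 -5; 0 0 1]

T = [-29/13 12/13 3; 2/13 5/13 -5; 0 0 1]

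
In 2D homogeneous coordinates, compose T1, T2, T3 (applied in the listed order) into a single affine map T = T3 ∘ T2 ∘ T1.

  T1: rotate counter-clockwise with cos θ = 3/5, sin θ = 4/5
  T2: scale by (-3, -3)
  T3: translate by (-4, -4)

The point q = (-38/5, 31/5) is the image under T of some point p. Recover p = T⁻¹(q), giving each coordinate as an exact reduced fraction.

p = (-2, -3)

T1 = [3/5 -4/5 0; 4/5 3/5 0; 0 0 1]
T2·T1 = [-9/5 12/5 0; -12/5 -9/5 0; 0 0 1]
T3·…·T1 = [-9/5 12/5 -4; -12/5 -9/5 -4; 0 0 1]
det M = 9; M⁻¹ = [-1/5 -4/15 -28/15; 4/15 -1/5 4/15; 0 0 1]
M⁻¹ · (-38/5, 31/5)ᵀ = (-2, -3)ᵀ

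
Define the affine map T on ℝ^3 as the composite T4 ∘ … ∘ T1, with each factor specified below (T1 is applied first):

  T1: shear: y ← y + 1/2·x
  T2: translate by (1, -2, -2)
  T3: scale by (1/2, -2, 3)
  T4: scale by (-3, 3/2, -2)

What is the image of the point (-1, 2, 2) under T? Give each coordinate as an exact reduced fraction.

T(p) = (0, 3/2, 0)

T1 shear: y ← y + 1/2·x: (-1, 2, 2) → (-1, 3/2, 2)
T2 translate by (1, -2, -2): (-1, 3/2, 2) → (0, -1/2, 0)
T3 scale by (1/2, -2, 3): (0, -1/2, 0) → (0, 1, 0)
T4 scale by (-3, 3/2, -2): (0, 1, 0) → (0, 3/2, 0)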